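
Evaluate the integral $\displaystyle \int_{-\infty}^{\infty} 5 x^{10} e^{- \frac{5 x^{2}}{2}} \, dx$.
$\frac{189 \sqrt{10} \sqrt{\pi}}{625}$

Start from the elementary integral
$$J(a) = \int_{-\infty}^{\infty} 5 e^{- a x^{2}} \, dx = \frac{5 \sqrt{\pi}}{\sqrt{a}}.$$

Differentiating under the integral sign brings down a factor of $(-x^2)$:
$$\frac{dJ}{da} = \int_{-\infty}^{\infty} - 5 x^{2} e^{- a x^{2}} \, dx = - \frac{5 \sqrt{\pi}}{2 a^{\frac{3}{2}}}.$$

Repeating $5$ times in total — each differentiation brings down another $(-x^2)$ — gives
$$\frac{d^{5}J}{da^{5}} = \int_{-\infty}^{\infty} - 5 x^{10} e^{- a x^{2}} \, dx = - \frac{4725 \sqrt{\pi}}{32 a^{\frac{11}{2}}},$$
and the integrand here is $(-1)^{5}$ times the target integrand, so $I = (-1)^{5}\,\frac{d^{5}J}{da^{5}} = \frac{4725 \sqrt{\pi}}{32 a^{\frac{11}{2}}}$.

Setting $a = \frac{5}{2}$:
$$I = \frac{189 \sqrt{10} \sqrt{\pi}}{625}.$$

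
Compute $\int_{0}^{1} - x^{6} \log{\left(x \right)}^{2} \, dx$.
$- \frac{2}{343}$

Consider the simpler parametrised integral
$$J(a) = \int_{0}^{1} - x^{a} \, dx = - \frac{1}{a + 1}.$$

Differentiating under the integral sign brings down a factor of $\ln x$:
$$\frac{dJ}{da} = \int_{0}^{1} - x^{a} \log{\left(x \right)} \, dx = \frac{1}{\left(a + 1\right)^{2}}.$$

Repeating twice in total — each differentiation brings down another $\ln x$ — gives
$$\frac{d^{2}J}{da^{2}} = \int_{0}^{1} - x^{a} \log{\left(x \right)}^{2} \, dx = - \frac{2}{\left(a + 1\right)^{3}},$$
and the integrand here is exactly the target integrand, so $I = - \frac{2}{\left(a + 1\right)^{3}}$.

Setting $a = 6$:
$$I = - \frac{2}{343}.$$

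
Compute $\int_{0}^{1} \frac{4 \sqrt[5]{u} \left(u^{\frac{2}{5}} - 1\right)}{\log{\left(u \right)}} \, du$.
$- \log{\left(\frac{81}{256} \right)}$

Replace the exponent $\frac{1}{5}$ by a parameter $a$: let $I(a) = \int_{0}^{1} \frac{4 \left(u^{\frac{3}{5}} - u^{a}\right)}{\log{\left(u \right)}} \, du$.

Since $\dfrac{\partial}{\partial a}\,u^{a} = u^{a} \ln u$, the $\ln u$ in the denominator cancels and
$$\frac{dI}{da} = \int_{0}^{1} -4 u^{a} \, du = -4 \left[\frac{u^{a+1}}{a+1}\right]_0^1 = - \frac{4}{a + 1}.$$

Integrating with respect to $a$ gives $I(a) = - \log{\left(\frac{625 \left(a + 1\right)^{4}}{4096} \right)} + C$.

At $a = \frac{3}{5}$ the integrand is identically $0$, so $I(\frac{3}{5}) = 0$. The closed form gives $0$, hence $C = 0$.

Setting $a = \frac{1}{5}$:
$$I = - \log{\left(\frac{81}{256} \right)}.$$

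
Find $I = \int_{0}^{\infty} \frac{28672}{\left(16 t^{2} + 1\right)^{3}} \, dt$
$1344 \pi$

Start from the standard arctangent integral
$$J(a) = \int_{0}^{\infty} \frac{7}{a^{2} + t^{2}} \, dt = \frac{7 \pi}{2 a}.$$

Differentiating under the integral sign with respect to $a$,
$$\frac{dJ}{da} = \int_{0}^{\infty} - \frac{14 a}{\left(a^{2} + t^{2}\right)^{2}} \, dt = - \frac{7 \pi}{2 a^{2}},$$
so $\int_{0}^{\infty} \frac{7}{\left(a^{2} + t^{2}\right)^{2}} \, dt = \frac{7 \pi}{4 a^{3}}$.

Repeating — each differentiation of $1/(t^2+a^2)^j$ produces $-2ja/(t^2+a^2)^{j+1}$ — and dividing through by $-2ja$ at each step yields, after $2$ differentiations in total,
$$\int_{0}^{\infty} \frac{7}{\left(a^{2} + t^{2}\right)^{3}} \, dt = \frac{21 \pi}{16 a^{5}}.$$

Setting $a = \frac{1}{4}$:
$$I = 1344 \pi.$$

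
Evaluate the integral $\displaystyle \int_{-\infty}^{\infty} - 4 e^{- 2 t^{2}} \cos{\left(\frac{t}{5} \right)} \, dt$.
$- \frac{2 \sqrt{2} \sqrt{\pi}}{e^{\frac{1}{200}}}$

Define $I(b) = \int_{-\infty}^{\infty} - 4 e^{- 2 t^{2}} \cos{\left(b t \right)} \, dt$.

Differentiating under the integral sign,
$$I'(b) = \int_{-\infty}^{\infty} 4 t e^{- 2 t^{2}} \sin{\left(b t \right)} \, dt.$$

Integrate $\int_{-\infty}^{\infty} t \sin(b t)\, e^{- 2 t^{2}}\, dt$ by parts with $u = \sin(b t)$ and $dv = t\, e^{- 2 t^{2}}\, dt$, giving $v = - \frac{e^{- 2 t^{2}}}{4}$. The boundary term vanishes and
$$\int_{-\infty}^{\infty} t \sin(b t)\, e^{- 2 t^{2}}\, dt = \frac{b}{4} \int_{-\infty}^{\infty} \cos(b t)\, e^{- 2 t^{2}}\, dt,$$
so $I'(b) = - \frac{b}{4}\, I(b)$.

This is a separable first-order ODE; solving with the initial condition $I(0) = \int_{-\infty}^{\infty} - 4 e^{- 2 t^{2}}\,dt = - 2 \sqrt{2} \sqrt{\pi}$ gives
$$I(b) = - 2 \sqrt{2} \sqrt{\pi} e^{- \frac{b^{2}}{8}}.$$

Setting $b = \frac{1}{5}$:
$$I = - \frac{2 \sqrt{2} \sqrt{\pi}}{e^{\frac{1}{200}}}.$$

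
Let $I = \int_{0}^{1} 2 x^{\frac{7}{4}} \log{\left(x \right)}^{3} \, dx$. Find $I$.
$- \frac{3072}{14641}$

Consider the simpler parametrised integral
$$J(a) = \int_{0}^{1} 2 x^{a} \, dx = \frac{2}{a + 1}.$$

Differentiating under the integral sign brings down a factor of $\ln x$:
$$\frac{dJ}{da} = \int_{0}^{1} 2 x^{a} \log{\left(x \right)} \, dx = - \frac{2}{\left(a + 1\right)^{2}}.$$

Repeating $3$ times in total — each differentiation brings down another $\ln x$ — gives
$$\frac{d^{3}J}{da^{3}} = \int_{0}^{1} 2 x^{a} \log{\left(x \right)}^{3} \, dx = - \frac{12}{\left(a + 1\right)^{4}},$$
and the integrand here is exactly the target integrand, so $I = - \frac{12}{\left(a + 1\right)^{4}}$.

Setting $a = \frac{7}{4}$:
$$I = - \frac{3072}{14641}.$$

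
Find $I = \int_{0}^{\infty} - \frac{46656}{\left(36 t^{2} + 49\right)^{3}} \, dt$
$- \frac{1458 \pi}{16807}$

Start from the standard arctangent integral
$$J(a) = \int_{0}^{\infty} - \frac{1}{a^{2} + t^{2}} \, dt = - \frac{\pi}{2 a}.$$

Differentiating under the integral sign with respect to $a$,
$$\frac{dJ}{da} = \int_{0}^{\infty} \frac{2 a}{\left(a^{2} + t^{2}\right)^{2}} \, dt = \frac{\pi}{2 a^{2}},$$
so $\int_{0}^{\infty} - \frac{1}{\left(a^{2} + t^{2}\right)^{2}} \, dt = - \frac{\pi}{4 a^{3}}$.

Repeating — each differentiation of $1/(t^2+a^2)^j$ produces $-2ja/(t^2+a^2)^{j+1}$ — and dividing through by $-2ja$ at each step yields, after $2$ differentiations in total,
$$\int_{0}^{\infty} - \frac{1}{\left(a^{2} + t^{2}\right)^{3}} \, dt = - \frac{3 \pi}{16 a^{5}}.$$

Setting $a = \frac{7}{6}$:
$$I = - \frac{1458 \pi}{16807}.$$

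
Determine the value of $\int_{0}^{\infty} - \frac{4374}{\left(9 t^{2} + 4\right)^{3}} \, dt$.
$- \frac{2187 \pi}{256}$

Recall the elementary integral
$$J(a) = \int_{0}^{\infty} - \frac{6}{a^{2} + t^{2}} \, dt = - \frac{3 \pi}{a}.$$

Differentiating under the integral sign with respect to $a$,
$$\frac{dJ}{da} = \int_{0}^{\infty} \frac{12 a}{\left(a^{2} + t^{2}\right)^{2}} \, dt = \frac{3 \pi}{a^{2}},$$
so $\int_{0}^{\infty} - \frac{6}{\left(a^{2} + t^{2}\right)^{2}} \, dt = - \frac{3 \pi}{2 a^{3}}$.

Repeating — each differentiation of $1/(t^2+a^2)^j$ produces $-2ja/(t^2+a^2)^{j+1}$ — and dividing through by $-2ja$ at each step yields, after $2$ differentiations in total,
$$\int_{0}^{\infty} - \frac{6}{\left(a^{2} + t^{2}\right)^{3}} \, dt = - \frac{9 \pi}{8 a^{5}}.$$

Setting $a = \frac{2}{3}$:
$$I = - \frac{2187 \pi}{256}.$$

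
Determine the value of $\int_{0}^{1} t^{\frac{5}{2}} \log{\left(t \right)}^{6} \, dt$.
$\frac{92160}{823543}$

Start from the elementary integral
$$J(a) = \int_{0}^{1} t^{a} \, dt = \frac{1}{a + 1}.$$

Differentiating under the integral sign brings down a factor of $\ln t$:
$$\frac{dJ}{da} = \int_{0}^{1} t^{a} \log{\left(t \right)} \, dt = - \frac{1}{\left(a + 1\right)^{2}}.$$

Repeating $6$ times in total — each differentiation brings down another $\ln t$ — gives
$$\frac{d^{6}J}{da^{6}} = \int_{0}^{1} t^{a} \log{\left(t \right)}^{6} \, dt = \frac{720}{\left(a + 1\right)^{7}},$$
and the integrand here is exactly the target integrand, so $I = \frac{720}{\left(a + 1\right)^{7}}$.

Setting $a = \frac{5}{2}$:
$$I = \frac{92160}{823543}.$$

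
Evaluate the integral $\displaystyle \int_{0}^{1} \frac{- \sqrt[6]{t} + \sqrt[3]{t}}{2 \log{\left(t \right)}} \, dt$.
$\log{\left(\frac{2 \sqrt{14}}{7} \right)}$

Consider the one-parameter family: let $I(a) = \int_{0}^{1} \frac{\sqrt[3]{t} - t^{a}}{2 \log{\left(t \right)}} \, dt$.

Since $\dfrac{\partial}{\partial a}\,t^{a} = t^{a} \ln t$, the $\ln t$ in the denominator cancels and
$$\frac{dI}{da} = \int_{0}^{1} - \frac{1}{2} t^{a} \, dt = - \frac{1}{2} \left[\frac{t^{a+1}}{a+1}\right]_0^1 = - \frac{1}{2 a + 2}.$$

Integrating with respect to $a$ gives $I(a) = - \frac{\log{\left(a + 1 \right)}}{2} - \frac{\log{\left(3 \right)}}{2} + \log{\left(2 \right)} + C$.

At $a = \frac{1}{3}$ the integrand is identically $0$, so $I(\frac{1}{3}) = 0$. The closed form gives $0$, hence $C = 0$.

Setting $a = \frac{1}{6}$:
$$I = \log{\left(\frac{2 \sqrt{14}}{7} \right)}.$$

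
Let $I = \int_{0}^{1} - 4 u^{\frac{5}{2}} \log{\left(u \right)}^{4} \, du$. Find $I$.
$- \frac{3072}{16807}$

Start from the elementary integral
$$J(a) = \int_{0}^{1} - 4 u^{a} \, du = - \frac{4}{a + 1}.$$

Differentiating under the integral sign brings down a factor of $\ln u$:
$$\frac{dJ}{da} = \int_{0}^{1} - 4 u^{a} \log{\left(u \right)} \, du = \frac{4}{\left(a + 1\right)^{2}}.$$

Repeating $4$ times in total — each differentiation brings down another $\ln u$ — gives
$$\frac{d^{4}J}{da^{4}} = \int_{0}^{1} - 4 u^{a} \log{\left(u \right)}^{4} \, du = - \frac{96}{\left(a + 1\right)^{5}},$$
and the integrand here is exactly the target integrand, so $I = - \frac{96}{\left(a + 1\right)^{5}}$.

Setting $a = \frac{5}{2}$:
$$I = - \frac{3072}{16807}.$$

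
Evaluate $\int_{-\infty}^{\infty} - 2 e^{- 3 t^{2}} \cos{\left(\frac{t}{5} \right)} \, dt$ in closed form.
$- \frac{2 \sqrt{3} \sqrt{\pi}}{3 e^{\frac{1}{300}}}$

Treat the cosine frequency as a parameter and define $I(b) = \int_{-\infty}^{\infty} - 2 e^{- 3 t^{2}} \cos{\left(b t \right)} \, dt$.

Differentiating under the integral sign,
$$I'(b) = \int_{-\infty}^{\infty} 2 t e^{- 3 t^{2}} \sin{\left(b t \right)} \, dt.$$

Integrate $\int_{-\infty}^{\infty} t \sin(b t)\, e^{- 3 t^{2}}\, dt$ by parts with $u = \sin(b t)$ and $dv = t\, e^{- 3 t^{2}}\, dt$, giving $v = - \frac{e^{- 3 t^{2}}}{6}$. The boundary term vanishes and
$$\int_{-\infty}^{\infty} t \sin(b t)\, e^{- 3 t^{2}}\, dt = \frac{b}{6} \int_{-\infty}^{\infty} \cos(b t)\, e^{- 3 t^{2}}\, dt,$$
so $I'(b) = - \frac{b}{6}\, I(b)$.

This is a separable first-order ODE; solving with the initial condition $I(0) = \int_{-\infty}^{\infty} - 2 e^{- 3 t^{2}}\,dt = - \frac{2 \sqrt{3} \sqrt{\pi}}{3}$ gives
$$I(b) = - \frac{2 \sqrt{3} \sqrt{\pi} e^{- \frac{b^{2}}{12}}}{3}.$$

Setting $b = \frac{1}{5}$:
$$I = - \frac{2 \sqrt{3} \sqrt{\pi}}{3 e^{\frac{1}{300}}}.$$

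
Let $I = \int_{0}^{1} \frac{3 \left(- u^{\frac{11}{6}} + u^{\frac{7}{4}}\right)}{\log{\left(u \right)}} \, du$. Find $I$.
$\log{\left(\frac{35937}{39304} \right)}$

Consider the one-parameter family: let $I(a) = \int_{0}^{1} \frac{3 \left(- u^{\frac{11}{6}} + u^{a}\right)}{\log{\left(u \right)}} \, du$.

Since $\dfrac{\partial}{\partial a}\,u^{a} = u^{a} \ln u$, the $\ln u$ in the denominator cancels and
$$\frac{dI}{da} = \int_{0}^{1} 3 u^{a} \, du = 3 \left[\frac{u^{a+1}}{a+1}\right]_0^1 = \frac{3}{a + 1}.$$

Integrating with respect to $a$ gives $I(a) = \log{\left(\frac{216 \left(a + 1\right)^{3}}{4913} \right)} + C$.

At $a = \frac{11}{6}$ the integrand is identically $0$, so $I(\frac{11}{6}) = 0$. The closed form gives $0$, hence $C = 0$.

Setting $a = \frac{7}{4}$:
$$I = \log{\left(\frac{35937}{39304} \right)}.$$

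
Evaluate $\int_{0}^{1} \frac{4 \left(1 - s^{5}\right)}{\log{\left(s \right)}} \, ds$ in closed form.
$- \log{\left(1296 \right)}$

Consider the one-parameter family: let $I(a) = \int_{0}^{1} \frac{4 \left(1 - s^{a}\right)}{\log{\left(s \right)}} \, ds$.

Since $\dfrac{\partial}{\partial a}\,s^{a} = s^{a} \ln s$, the $\ln s$ in the denominator cancels and
$$\frac{dI}{da} = \int_{0}^{1} -4 s^{a} \, ds = -4 \left[\frac{s^{a+1}}{a+1}\right]_0^1 = - \frac{4}{a + 1}.$$

Integrating with respect to $a$ gives $I(a) = - 4 \log{\left(a + 1 \right)} + C$.

At $a = 0$ the integrand is identically $0$, so $I(0) = 0$. The closed form gives $0$, hence $C = 0$.

Setting $a = 5$:
$$I = - \log{\left(1296 \right)}.$$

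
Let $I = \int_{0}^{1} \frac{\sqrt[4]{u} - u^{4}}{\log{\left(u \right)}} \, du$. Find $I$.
$- \log{\left(4 \right)}$

Consider the one-parameter family: let $I(a) = \int_{0}^{1} \frac{\sqrt[4]{u} - u^{a}}{\log{\left(u \right)}} \, du$.

Since $\dfrac{\partial}{\partial a}\,u^{a} = u^{a} \ln u$, the $\ln u$ in the denominator cancels and
$$\frac{dI}{da} = \int_{0}^{1} -1 u^{a} \, du = -1 \left[\frac{u^{a+1}}{a+1}\right]_0^1 = - \frac{1}{a + 1}.$$

Integrating with respect to $a$ gives $I(a) = - \log{\left(\frac{4 a}{5} + \frac{4}{5} \right)} + C$.

At $a = \frac{1}{4}$ the integrand is identically $0$, so $I(\frac{1}{4}) = 0$. The closed form gives $0$, hence $C = 0$.

Setting $a = 4$:
$$I = - \log{\left(4 \right)}.$$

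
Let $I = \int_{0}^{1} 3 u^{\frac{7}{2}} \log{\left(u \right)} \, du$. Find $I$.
$- \frac{4}{27}$

Begin with the known integral
$$J(a) = \int_{0}^{1} 3 u^{a} \, du = \frac{3}{a + 1}.$$

Differentiating under the integral sign brings down a factor of $\ln u$:
$$\frac{dJ}{da} = \int_{0}^{1} 3 u^{a} \log{\left(u \right)} \, du = - \frac{3}{\left(a + 1\right)^{2}}.$$

The integral on the left is $I$, so $I = - \frac{3}{\left(a + 1\right)^{2}}$.

Setting $a = \frac{7}{2}$:
$$I = - \frac{4}{27}.$$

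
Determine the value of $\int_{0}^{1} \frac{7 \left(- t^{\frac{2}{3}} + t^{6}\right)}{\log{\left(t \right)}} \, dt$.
$\log{\left(\frac{1801088541}{78125} \right)}$

Consider the one-parameter family: let $I(a) = \int_{0}^{1} \frac{7 \left(- t^{\frac{2}{3}} + t^{a}\right)}{\log{\left(t \right)}} \, dt$.

Since $\dfrac{\partial}{\partial a}\,t^{a} = t^{a} \ln t$, the $\ln t$ in the denominator cancels and
$$\frac{dI}{da} = \int_{0}^{1} 7 t^{a} \, dt = 7 \left[\frac{t^{a+1}}{a+1}\right]_0^1 = \frac{7}{a + 1}.$$

Integrating with respect to $a$ gives $I(a) = \log{\left(\frac{2187 \left(a + 1\right)^{7}}{78125} \right)} + C$.

At $a = \frac{2}{3}$ the integrand is identically $0$, so $I(\frac{2}{3}) = 0$. The closed form gives $0$, hence $C = 0$.

Setting $a = 6$:
$$I = \log{\left(\frac{1801088541}{78125} \right)}.$$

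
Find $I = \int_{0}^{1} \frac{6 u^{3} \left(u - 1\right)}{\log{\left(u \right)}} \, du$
$\log{\left(\frac{15625}{4096} \right)}$

Replace the exponent $3$ by a parameter $a$: let $I(a) = \int_{0}^{1} \frac{6 \left(u^{4} - u^{a}\right)}{\log{\left(u \right)}} \, du$.

Since $\dfrac{\partial}{\partial a}\,u^{a} = u^{a} \ln u$, the $\ln u$ in the denominator cancels and
$$\frac{dI}{da} = \int_{0}^{1} -6 u^{a} \, du = -6 \left[\frac{u^{a+1}}{a+1}\right]_0^1 = - \frac{6}{a + 1}.$$

Integrating with respect to $a$ gives $I(a) = \log{\left(\frac{15625}{\left(a + 1\right)^{6}} \right)} + C$.

At $a = 4$ the integrand is identically $0$, so $I(4) = 0$. The closed form gives $0$, hence $C = 0$.

Setting $a = 3$:
$$I = \log{\left(\frac{15625}{4096} \right)}.$$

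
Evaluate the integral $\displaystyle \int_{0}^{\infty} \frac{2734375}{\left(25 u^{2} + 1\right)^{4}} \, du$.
$\frac{2734375 \pi}{32}$

Start from the standard arctangent integral
$$J(a) = \int_{0}^{\infty} \frac{7}{a^{2} + u^{2}} \, du = \frac{7 \pi}{2 a}.$$

Differentiating under the integral sign with respect to $a$,
$$\frac{dJ}{da} = \int_{0}^{\infty} - \frac{14 a}{\left(a^{2} + u^{2}\right)^{2}} \, du = - \frac{7 \pi}{2 a^{2}},$$
so $\int_{0}^{\infty} \frac{7}{\left(a^{2} + u^{2}\right)^{2}} \, du = \frac{7 \pi}{4 a^{3}}$.

Repeating — each differentiation of $1/(u^2+a^2)^j$ produces $-2ja/(u^2+a^2)^{j+1}$ — and dividing through by $-2ja$ at each step yields, after $3$ differentiations in total,
$$\int_{0}^{\infty} \frac{7}{\left(a^{2} + u^{2}\right)^{4}} \, du = \frac{35 \pi}{32 a^{7}}.$$

Setting $a = \frac{1}{5}$:
$$I = \frac{2734375 \pi}{32}.$$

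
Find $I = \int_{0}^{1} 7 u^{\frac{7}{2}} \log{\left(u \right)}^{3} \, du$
$- \frac{224}{2187}$

Start from the elementary integral
$$J(a) = \int_{0}^{1} 7 u^{a} \, du = \frac{7}{a + 1}.$$

Differentiating under the integral sign brings down a factor of $\ln u$:
$$\frac{dJ}{da} = \int_{0}^{1} 7 u^{a} \log{\left(u \right)} \, du = - \frac{7}{\left(a + 1\right)^{2}}.$$

Repeating $3$ times in total — each differentiation brings down another $\ln u$ — gives
$$\frac{d^{3}J}{da^{3}} = \int_{0}^{1} 7 u^{a} \log{\left(u \right)}^{3} \, du = - \frac{42}{\left(a + 1\right)^{4}},$$
and the integrand here is exactly the target integrand, so $I = - \frac{42}{\left(a + 1\right)^{4}}$.

Setting $a = \frac{7}{2}$:
$$I = - \frac{224}{2187}.$$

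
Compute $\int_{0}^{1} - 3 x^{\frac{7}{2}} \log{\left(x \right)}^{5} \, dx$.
$\frac{2560}{59049}$

Consider the simpler parametrised integral
$$J(a) = \int_{0}^{1} - 3 x^{a} \, dx = - \frac{3}{a + 1}.$$

Differentiating under the integral sign brings down a factor of $\ln x$:
$$\frac{dJ}{da} = \int_{0}^{1} - 3 x^{a} \log{\left(x \right)} \, dx = \frac{3}{\left(a + 1\right)^{2}}.$$

Repeating $5$ times in total — each differentiation brings down another $\ln x$ — gives
$$\frac{d^{5}J}{da^{5}} = \int_{0}^{1} - 3 x^{a} \log{\left(x \right)}^{5} \, dx = \frac{360}{\left(a + 1\right)^{6}},$$
and the integrand here is exactly the target integrand, so $I = \frac{360}{\left(a + 1\right)^{6}}$.

Setting $a = \frac{7}{2}$:
$$I = \frac{2560}{59049}.$$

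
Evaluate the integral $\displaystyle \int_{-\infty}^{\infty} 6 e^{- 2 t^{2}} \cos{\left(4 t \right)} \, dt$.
$\frac{3 \sqrt{2} \sqrt{\pi}}{e^{2}}$

Define $I(b) = \int_{-\infty}^{\infty} 6 e^{- 2 t^{2}} \cos{\left(b t \right)} \, dt$.

Differentiating under the integral sign,
$$I'(b) = \int_{-\infty}^{\infty} - 6 t e^{- 2 t^{2}} \sin{\left(b t \right)} \, dt.$$

Integrate $\int_{-\infty}^{\infty} t \sin(b t)\, e^{- 2 t^{2}}\, dt$ by parts with $u = \sin(b t)$ and $dv = t\, e^{- 2 t^{2}}\, dt$, giving $v = - \frac{e^{- 2 t^{2}}}{4}$. The boundary term vanishes and
$$\int_{-\infty}^{\infty} t \sin(b t)\, e^{- 2 t^{2}}\, dt = \frac{b}{4} \int_{-\infty}^{\infty} \cos(b t)\, e^{- 2 t^{2}}\, dt,$$
so $I'(b) = - \frac{b}{4}\, I(b)$.

This is a separable first-order ODE; solving with the initial condition $I(0) = \int_{-\infty}^{\infty} 6 e^{- 2 t^{2}}\,dt = 3 \sqrt{2} \sqrt{\pi}$ gives
$$I(b) = 3 \sqrt{2} \sqrt{\pi} e^{- \frac{b^{2}}{8}}.$$

Setting $b = 4$:
$$I = \frac{3 \sqrt{2} \sqrt{\pi}}{e^{2}}.$$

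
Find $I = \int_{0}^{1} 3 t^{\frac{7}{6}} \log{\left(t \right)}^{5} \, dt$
$- \frac{16796160}{4826809}$

Consider the simpler parametrised integral
$$J(a) = \int_{0}^{1} 3 t^{a} \, dt = \frac{3}{a + 1}.$$

Differentiating under the integral sign brings down a factor of $\ln t$:
$$\frac{dJ}{da} = \int_{0}^{1} 3 t^{a} \log{\left(t \right)} \, dt = - \frac{3}{\left(a + 1\right)^{2}}.$$

Repeating $5$ times in total — each differentiation brings down another $\ln t$ — gives
$$\frac{d^{5}J}{da^{5}} = \int_{0}^{1} 3 t^{a} \log{\left(t \right)}^{5} \, dt = - \frac{360}{\left(a + 1\right)^{6}},$$
and the integrand here is exactly the target integrand, so $I = - \frac{360}{\left(a + 1\right)^{6}}$.

Setting $a = \frac{7}{6}$:
$$I = - \frac{16796160}{4826809}.$$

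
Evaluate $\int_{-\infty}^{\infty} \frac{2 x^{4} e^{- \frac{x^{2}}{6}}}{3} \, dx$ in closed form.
$18 \sqrt{6} \sqrt{\pi}$

Begin with the known integral
$$J(a) = \int_{-\infty}^{\infty} \frac{2 e^{- a x^{2}}}{3} \, dx = \frac{2 \sqrt{\pi}}{3 \sqrt{a}}.$$

Differentiating under the integral sign brings down a factor of $(-x^2)$:
$$\frac{dJ}{da} = \int_{-\infty}^{\infty} - \frac{2 x^{2} e^{- a x^{2}}}{3} \, dx = - \frac{\sqrt{\pi}}{3 a^{\frac{3}{2}}}.$$

Repeating twice in total — each differentiation brings down another $(-x^2)$ — gives
$$\frac{d^{2}J}{da^{2}} = \int_{-\infty}^{\infty} \frac{2 x^{4} e^{- a x^{2}}}{3} \, dx = \frac{\sqrt{\pi}}{2 a^{\frac{5}{2}}},$$
and the integrand here is exactly the target integrand, so $I = \frac{\sqrt{\pi}}{2 a^{\frac{5}{2}}}$.

Setting $a = \frac{1}{6}$:
$$I = 18 \sqrt{6} \sqrt{\pi}.$$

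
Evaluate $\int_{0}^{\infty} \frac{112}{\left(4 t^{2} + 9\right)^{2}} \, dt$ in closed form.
$\frac{14 \pi}{27}$

Recall the elementary integral
$$J(a) = \int_{0}^{\infty} \frac{7}{a^{2} + t^{2}} \, dt = \frac{7 \pi}{2 a}.$$

Differentiating under the integral sign with respect to $a$,
$$\frac{dJ}{da} = \int_{0}^{\infty} - \frac{14 a}{\left(a^{2} + t^{2}\right)^{2}} \, dt = - \frac{7 \pi}{2 a^{2}},$$
so $\int_{0}^{\infty} \frac{7}{\left(a^{2} + t^{2}\right)^{2}} \, dt = \frac{7 \pi}{4 a^{3}}$.

Setting $a = \frac{3}{2}$:
$$I = \frac{14 \pi}{27}.$$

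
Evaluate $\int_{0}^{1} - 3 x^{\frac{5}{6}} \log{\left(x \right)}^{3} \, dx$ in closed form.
$\frac{23328}{14641}$

Start from the elementary integral
$$J(a) = \int_{0}^{1} - 3 x^{a} \, dx = - \frac{3}{a + 1}.$$

Differentiating under the integral sign brings down a factor of $\ln x$:
$$\frac{dJ}{da} = \int_{0}^{1} - 3 x^{a} \log{\left(x \right)} \, dx = \frac{3}{\left(a + 1\right)^{2}}.$$

Repeating $3$ times in total — each differentiation brings down another $\ln x$ — gives
$$\frac{d^{3}J}{da^{3}} = \int_{0}^{1} - 3 x^{a} \log{\left(x \right)}^{3} \, dx = \frac{18}{\left(a + 1\right)^{4}},$$
and the integrand here is exactly the target integrand, so $I = \frac{18}{\left(a + 1\right)^{4}}$.

Setting $a = \frac{5}{6}$:
$$I = \frac{23328}{14641}.$$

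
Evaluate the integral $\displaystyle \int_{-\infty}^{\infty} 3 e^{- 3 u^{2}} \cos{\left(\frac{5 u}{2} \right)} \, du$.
$\frac{\sqrt{3} \sqrt{\pi}}{e^{\frac{25}{48}}}$

Treat the cosine frequency as a parameter and define $I(b) = \int_{-\infty}^{\infty} 3 e^{- 3 u^{2}} \cos{\left(b u \right)} \, du$.

Differentiating under the integral sign,
$$I'(b) = \int_{-\infty}^{\infty} - 3 u e^{- 3 u^{2}} \sin{\left(b u \right)} \, du.$$

Integrate $\int_{-\infty}^{\infty} u \sin(b u)\, e^{- 3 u^{2}}\, du$ by parts with $w = \sin(b u)$ and $dv = u\, e^{- 3 u^{2}}\, du$, giving $v = - \frac{e^{- 3 u^{2}}}{6}$. The boundary term vanishes and
$$\int_{-\infty}^{\infty} u \sin(b u)\, e^{- 3 u^{2}}\, du = \frac{b}{6} \int_{-\infty}^{\infty} \cos(b u)\, e^{- 3 u^{2}}\, du,$$
so $I'(b) = - \frac{b}{6}\, I(b)$.

This is a separable first-order ODE; solving with the initial condition $I(0) = \int_{-\infty}^{\infty} 3 e^{- 3 u^{2}}\,du = \sqrt{3} \sqrt{\pi}$ gives
$$I(b) = \sqrt{3} \sqrt{\pi} e^{- \frac{b^{2}}{12}}.$$

Setting $b = \frac{5}{2}$:
$$I = \frac{\sqrt{3} \sqrt{\pi}}{e^{\frac{25}{48}}}.$$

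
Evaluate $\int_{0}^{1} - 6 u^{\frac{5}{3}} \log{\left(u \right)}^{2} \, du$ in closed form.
$- \frac{81}{128}$

Begin with the known integral
$$J(a) = \int_{0}^{1} - 6 u^{a} \, du = - \frac{6}{a + 1}.$$

Differentiating under the integral sign brings down a factor of $\ln u$:
$$\frac{dJ}{da} = \int_{0}^{1} - 6 u^{a} \log{\left(u \right)} \, du = \frac{6}{\left(a + 1\right)^{2}}.$$

Repeating twice in total — each differentiation brings down another $\ln u$ — gives
$$\frac{d^{2}J}{da^{2}} = \int_{0}^{1} - 6 u^{a} \log{\left(u \right)}^{2} \, du = - \frac{12}{\left(a + 1\right)^{3}},$$
and the integrand here is exactly the target integrand, so $I = - \frac{12}{\left(a + 1\right)^{3}}$.

Setting $a = \frac{5}{3}$:
$$I = - \frac{81}{128}.$$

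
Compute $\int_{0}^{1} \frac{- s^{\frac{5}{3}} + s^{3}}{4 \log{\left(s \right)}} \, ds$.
$- \frac{\log{\left(2 \right)}}{4} + \frac{\log{\left(3 \right)}}{4}$

Introduce a parameter $a$ in the exponent: let $I(a) = \int_{0}^{1} \frac{s^{3} - s^{a}}{4 \log{\left(s \right)}} \, ds$.

Since $\dfrac{\partial}{\partial a}\,s^{a} = s^{a} \ln s$, the $\ln s$ in the denominator cancels and
$$\frac{dI}{da} = \int_{0}^{1} - \frac{1}{4} s^{a} \, ds = - \frac{1}{4} \left[\frac{s^{a+1}}{a+1}\right]_0^1 = - \frac{1}{4 a + 4}.$$

Integrating with respect to $a$ gives $I(a) = - \frac{\log{\left(a + 1 \right)}}{4} + \frac{\log{\left(2 \right)}}{2} + C$.

At $a = 3$ the integrand is identically $0$, so $I(3) = 0$. The closed form gives $0$, hence $C = 0$.

Setting $a = \frac{5}{3}$:
$$I = - \frac{\log{\left(2 \right)}}{4} + \frac{\log{\left(3 \right)}}{4}.$$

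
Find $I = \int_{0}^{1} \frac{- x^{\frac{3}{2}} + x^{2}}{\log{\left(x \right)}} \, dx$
$\log{\left(\frac{6}{5} \right)}$

Replace the exponent $2$ by a parameter $a$: let $I(a) = \int_{0}^{1} \frac{- x^{\frac{3}{2}} + x^{a}}{\log{\left(x \right)}} \, dx$.

Since $\dfrac{\partial}{\partial a}\,x^{a} = x^{a} \ln x$, the $\ln x$ in the denominator cancels and
$$\frac{dI}{da} = \int_{0}^{1} x^{a} \, dx = \left[\frac{x^{a+1}}{a+1}\right]_0^1 = \frac{1}{a + 1}.$$

Integrating with respect to $a$ gives $I(a) = \log{\left(\frac{2 a}{5} + \frac{2}{5} \right)} + C$.

At $a = \frac{3}{2}$ the integrand is identically $0$, so $I(\frac{3}{2}) = 0$. The closed form gives $0$, hence $C = 0$.

Setting $a = 2$:
$$I = \log{\left(\frac{6}{5} \right)}.$$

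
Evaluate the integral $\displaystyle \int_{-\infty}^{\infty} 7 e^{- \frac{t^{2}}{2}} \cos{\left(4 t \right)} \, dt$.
$\frac{7 \sqrt{2} \sqrt{\pi}}{e^{8}}$

Let $b$ denote the cosine frequency and define $I(b) = \int_{-\infty}^{\infty} 7 e^{- \frac{t^{2}}{2}} \cos{\left(b t \right)} \, dt$.

Differentiating under the integral sign,
$$I'(b) = \int_{-\infty}^{\infty} - 7 t e^{- \frac{t^{2}}{2}} \sin{\left(b t \right)} \, dt.$$

Integrate $\int_{-\infty}^{\infty} t \sin(b t)\, e^{- \frac{t^{2}}{2}}\, dt$ by parts with $u = \sin(b t)$ and $dv = t\, e^{- \frac{t^{2}}{2}}\, dt$, giving $v = - e^{- \frac{t^{2}}{2}}$. The boundary term vanishes and
$$\int_{-\infty}^{\infty} t \sin(b t)\, e^{- \frac{t^{2}}{2}}\, dt = b \int_{-\infty}^{\infty} \cos(b t)\, e^{- \frac{t^{2}}{2}}\, dt,$$
so $I'(b) = - b\, I(b)$.

This is a separable first-order ODE; solving with the initial condition $I(0) = \int_{-\infty}^{\infty} 7 e^{- \frac{t^{2}}{2}}\,dt = 7 \sqrt{2} \sqrt{\pi}$ gives
$$I(b) = 7 \sqrt{2} \sqrt{\pi} e^{- \frac{b^{2}}{2}}.$$

Setting $b = 4$:
$$I = \frac{7 \sqrt{2} \sqrt{\pi}}{e^{8}}.$$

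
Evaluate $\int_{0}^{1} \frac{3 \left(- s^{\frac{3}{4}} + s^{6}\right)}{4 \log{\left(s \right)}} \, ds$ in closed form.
$\frac{3 \log{\left(2 \right)}}{2}$

Replace the exponent $\frac{3}{4}$ by a parameter $a$: let $I(a) = \int_{0}^{1} \frac{3 \left(s^{6} - s^{a}\right)}{4 \log{\left(s \right)}} \, ds$.

Since $\dfrac{\partial}{\partial a}\,s^{a} = s^{a} \ln s$, the $\ln s$ in the denominator cancels and
$$\frac{dI}{da} = \int_{0}^{1} - \frac{3}{4} s^{a} \, ds = - \frac{3}{4} \left[\frac{s^{a+1}}{a+1}\right]_0^1 = - \frac{3}{4 a + 4}.$$

Integrating with respect to $a$ gives $I(a) = - \frac{3 \log{\left(a + 1 \right)}}{4} + \frac{3 \log{\left(7 \right)}}{4} + C$.

At $a = 6$ the integrand is identically $0$, so $I(6) = 0$. The closed form gives $0$, hence $C = 0$.

Setting $a = \frac{3}{4}$:
$$I = \frac{3 \log{\left(2 \right)}}{2}.$$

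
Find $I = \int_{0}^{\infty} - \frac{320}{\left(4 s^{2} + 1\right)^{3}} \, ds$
$- 30 \pi$

Begin with the known result
$$J(a) = \int_{0}^{\infty} - \frac{5}{a^{2} + s^{2}} \, ds = - \frac{5 \pi}{2 a}.$$

Differentiating under the integral sign with respect to $a$,
$$\frac{dJ}{da} = \int_{0}^{\infty} \frac{10 a}{\left(a^{2} + s^{2}\right)^{2}} \, ds = \frac{5 \pi}{2 a^{2}},$$
so $\int_{0}^{\infty} - \frac{5}{\left(a^{2} + s^{2}\right)^{2}} \, ds = - \frac{5 \pi}{4 a^{3}}$.

Repeating — each differentiation of $1/(s^2+a^2)^j$ produces $-2ja/(s^2+a^2)^{j+1}$ — and dividing through by $-2ja$ at each step yields, after $2$ differentiations in total,
$$\int_{0}^{\infty} - \frac{5}{\left(a^{2} + s^{2}\right)^{3}} \, ds = - \frac{15 \pi}{16 a^{5}}.$$

Setting $a = \frac{1}{2}$:
$$I = - 30 \pi.$$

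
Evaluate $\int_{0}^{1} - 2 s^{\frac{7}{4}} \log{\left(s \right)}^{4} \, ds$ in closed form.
$- \frac{49152}{161051}$

Begin with the known integral
$$J(a) = \int_{0}^{1} - 2 s^{a} \, ds = - \frac{2}{a + 1}.$$

Differentiating under the integral sign brings down a factor of $\ln s$:
$$\frac{dJ}{da} = \int_{0}^{1} - 2 s^{a} \log{\left(s \right)} \, ds = \frac{2}{\left(a + 1\right)^{2}}.$$

Repeating $4$ times in total — each differentiation brings down another $\ln s$ — gives
$$\frac{d^{4}J}{da^{4}} = \int_{0}^{1} - 2 s^{a} \log{\left(s \right)}^{4} \, ds = - \frac{48}{\left(a + 1\right)^{5}},$$
and the integrand here is exactly the target integrand, so $I = - \frac{48}{\left(a + 1\right)^{5}}$.

Setting $a = \frac{7}{4}$:
$$I = - \frac{49152}{161051}.$$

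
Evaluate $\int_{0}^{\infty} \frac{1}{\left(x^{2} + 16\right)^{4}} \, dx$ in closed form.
$\frac{5 \pi}{524288}$

Begin with the known result
$$J(a) = \int_{0}^{\infty} \frac{1}{a^{2} + x^{2}} \, dx = \frac{\pi}{2 a}.$$

Differentiating under the integral sign with respect to $a$,
$$\frac{dJ}{da} = \int_{0}^{\infty} - \frac{2 a}{\left(a^{2} + x^{2}\right)^{2}} \, dx = - \frac{\pi}{2 a^{2}},$$
so $\int_{0}^{\infty} \frac{1}{\left(a^{2} + x^{2}\right)^{2}} \, dx = \frac{\pi}{4 a^{3}}$.

Repeating — each differentiation of $1/(x^2+a^2)^j$ produces $-2ja/(x^2+a^2)^{j+1}$ — and dividing through by $-2ja$ at each step yields, after $3$ differentiations in total,
$$\int_{0}^{\infty} \frac{1}{\left(a^{2} + x^{2}\right)^{4}} \, dx = \frac{5 \pi}{32 a^{7}}.$$

Setting $a = 4$:
$$I = \frac{5 \pi}{524288}.$$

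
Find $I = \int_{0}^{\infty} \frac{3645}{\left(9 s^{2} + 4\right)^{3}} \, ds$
$\frac{3645 \pi}{512}$

Start from the standard arctangent integral
$$J(a) = \int_{0}^{\infty} \frac{5}{a^{2} + s^{2}} \, ds = \frac{5 \pi}{2 a}.$$

Differentiating under the integral sign with respect to $a$,
$$\frac{dJ}{da} = \int_{0}^{\infty} - \frac{10 a}{\left(a^{2} + s^{2}\right)^{2}} \, ds = - \frac{5 \pi}{2 a^{2}},$$
so $\int_{0}^{\infty} \frac{5}{\left(a^{2} + s^{2}\right)^{2}} \, ds = \frac{5 \pi}{4 a^{3}}$.

Repeating — each differentiation of $1/(s^2+a^2)^j$ produces $-2ja/(s^2+a^2)^{j+1}$ — and dividing through by $-2ja$ at each step yields, after $2$ differentiations in total,
$$\int_{0}^{\infty} \frac{5}{\left(a^{2} + s^{2}\right)^{3}} \, ds = \frac{15 \pi}{16 a^{5}}.$$

Setting $a = \frac{2}{3}$:
$$I = \frac{3645 \pi}{512}.$$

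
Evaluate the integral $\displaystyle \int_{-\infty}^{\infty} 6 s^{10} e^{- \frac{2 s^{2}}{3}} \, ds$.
$\frac{688905 \sqrt{6} \sqrt{\pi}}{1024}$

Consider the simpler parametrised integral
$$J(a) = \int_{-\infty}^{\infty} 6 e^{- a s^{2}} \, ds = \frac{6 \sqrt{\pi}}{\sqrt{a}}.$$

Differentiating under the integral sign brings down a factor of $(-s^2)$:
$$\frac{dJ}{da} = \int_{-\infty}^{\infty} - 6 s^{2} e^{- a s^{2}} \, ds = - \frac{3 \sqrt{\pi}}{a^{\frac{3}{2}}}.$$

Repeating $5$ times in total — each differentiation brings down another $(-s^2)$ — gives
$$\frac{d^{5}J}{da^{5}} = \int_{-\infty}^{\infty} - 6 s^{10} e^{- a s^{2}} \, ds = - \frac{2835 \sqrt{\pi}}{16 a^{\frac{11}{2}}},$$
and the integrand here is $(-1)^{5}$ times the target integrand, so $I = (-1)^{5}\,\frac{d^{5}J}{da^{5}} = \frac{2835 \sqrt{\pi}}{16 a^{\frac{11}{2}}}$.

Setting $a = \frac{2}{3}$:
$$I = \frac{688905 \sqrt{6} \sqrt{\pi}}{1024}.$$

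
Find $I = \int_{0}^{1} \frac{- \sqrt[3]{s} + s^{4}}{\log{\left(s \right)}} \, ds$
$\log{\left(\frac{15}{4} \right)}$

Consider the one-parameter family: let $I(a) = \int_{0}^{1} \frac{- \sqrt[3]{s} + s^{a}}{\log{\left(s \right)}} \, ds$.

Since $\dfrac{\partial}{\partial a}\,s^{a} = s^{a} \ln s$, the $\ln s$ in the denominator cancels and
$$\frac{dI}{da} = \int_{0}^{1} s^{a} \, ds = \left[\frac{s^{a+1}}{a+1}\right]_0^1 = \frac{1}{a + 1}.$$

Integrating with respect to $a$ gives $I(a) = \log{\left(\frac{3 a}{4} + \frac{3}{4} \right)} + C$.

At $a = \frac{1}{3}$ the integrand is identically $0$, so $I(\frac{1}{3}) = 0$. The closed form gives $0$, hence $C = 0$.

Setting $a = 4$:
$$I = \log{\left(\frac{15}{4} \right)}.$$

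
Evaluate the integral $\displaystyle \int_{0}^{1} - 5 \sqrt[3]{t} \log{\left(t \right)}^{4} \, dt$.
$- \frac{3645}{128}$

Consider the simpler parametrised integral
$$J(a) = \int_{0}^{1} - 5 t^{a} \, dt = - \frac{5}{a + 1}.$$

Differentiating under the integral sign brings down a factor of $\ln t$:
$$\frac{dJ}{da} = \int_{0}^{1} - 5 t^{a} \log{\left(t \right)} \, dt = \frac{5}{\left(a + 1\right)^{2}}.$$

Repeating $4$ times in total — each differentiation brings down another $\ln t$ — gives
$$\frac{d^{4}J}{da^{4}} = \int_{0}^{1} - 5 t^{a} \log{\left(t \right)}^{4} \, dt = - \frac{120}{\left(a + 1\right)^{5}},$$
and the integrand here is exactly the target integrand, so $I = - \frac{120}{\left(a + 1\right)^{5}}$.

Setting $a = \frac{1}{3}$:
$$I = - \frac{3645}{128}.$$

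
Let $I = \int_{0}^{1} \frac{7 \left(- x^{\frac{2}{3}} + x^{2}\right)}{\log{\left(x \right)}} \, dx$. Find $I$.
$\log{\left(\frac{4782969}{78125} \right)}$

Replace the exponent $\frac{2}{3}$ by a parameter $a$: let $I(a) = \int_{0}^{1} \frac{7 \left(x^{2} - x^{a}\right)}{\log{\left(x \right)}} \, dx$.

Since $\dfrac{\partial}{\partial a}\,x^{a} = x^{a} \ln x$, the $\ln x$ in the denominator cancels and
$$\frac{dI}{da} = \int_{0}^{1} -7 x^{a} \, dx = -7 \left[\frac{x^{a+1}}{a+1}\right]_0^1 = - \frac{7}{a + 1}.$$

Integrating with respect to $a$ gives $I(a) = \log{\left(\frac{2187}{\left(a + 1\right)^{7}} \right)} + C$.

At $a = 2$ the integrand is identically $0$, so $I(2) = 0$. The closed form gives $0$, hence $C = 0$.

Setting $a = \frac{2}{3}$:
$$I = \log{\left(\frac{4782969}{78125} \right)}.$$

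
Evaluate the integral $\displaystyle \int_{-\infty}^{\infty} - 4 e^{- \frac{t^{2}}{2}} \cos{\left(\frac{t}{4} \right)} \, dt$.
$- \frac{4 \sqrt{2} \sqrt{\pi}}{e^{\frac{1}{32}}}$

Let $b$ denote the cosine frequency and define $I(b) = \int_{-\infty}^{\infty} - 4 e^{- \frac{t^{2}}{2}} \cos{\left(b t \right)} \, dt$.

Differentiating under the integral sign,
$$I'(b) = \int_{-\infty}^{\infty} 4 t e^{- \frac{t^{2}}{2}} \sin{\left(b t \right)} \, dt.$$

Integrate $\int_{-\infty}^{\infty} t \sin(b t)\, e^{- \frac{t^{2}}{2}}\, dt$ by parts with $u = \sin(b t)$ and $dv = t\, e^{- \frac{t^{2}}{2}}\, dt$, giving $v = - e^{- \frac{t^{2}}{2}}$. The boundary term vanishes and
$$\int_{-\infty}^{\infty} t \sin(b t)\, e^{- \frac{t^{2}}{2}}\, dt = b \int_{-\infty}^{\infty} \cos(b t)\, e^{- \frac{t^{2}}{2}}\, dt,$$
so $I'(b) = - b\, I(b)$.

This is a separable first-order ODE; solving with the initial condition $I(0) = \int_{-\infty}^{\infty} - 4 e^{- \frac{t^{2}}{2}}\,dt = - 4 \sqrt{2} \sqrt{\pi}$ gives
$$I(b) = - 4 \sqrt{2} \sqrt{\pi} e^{- \frac{b^{2}}{2}}.$$

Setting $b = \frac{1}{4}$:
$$I = - \frac{4 \sqrt{2} \sqrt{\pi}}{e^{\frac{1}{32}}}.$$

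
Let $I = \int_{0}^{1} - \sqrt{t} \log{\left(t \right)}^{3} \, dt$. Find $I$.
$\frac{32}{27}$

Begin with the known integral
$$J(a) = \int_{0}^{1} - t^{a} \, dt = - \frac{1}{a + 1}.$$

Differentiating under the integral sign brings down a factor of $\ln t$:
$$\frac{dJ}{da} = \int_{0}^{1} - t^{a} \log{\left(t \right)} \, dt = \frac{1}{\left(a + 1\right)^{2}}.$$

Repeating $3$ times in total — each differentiation brings down another $\ln t$ — gives
$$\frac{d^{3}J}{da^{3}} = \int_{0}^{1} - t^{a} \log{\left(t \right)}^{3} \, dt = \frac{6}{\left(a + 1\right)^{4}},$$
and the integrand here is exactly the target integrand, so $I = \frac{6}{\left(a + 1\right)^{4}}$.

Setting $a = \frac{1}{2}$:
$$I = \frac{32}{27}.$$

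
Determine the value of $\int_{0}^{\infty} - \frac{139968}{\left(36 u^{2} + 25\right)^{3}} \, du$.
$- \frac{4374 \pi}{3125}$

Start from the standard arctangent integral
$$J(a) = \int_{0}^{\infty} - \frac{3}{a^{2} + u^{2}} \, du = - \frac{3 \pi}{2 a}.$$

Differentiating under the integral sign with respect to $a$,
$$\frac{dJ}{da} = \int_{0}^{\infty} \frac{6 a}{\left(a^{2} + u^{2}\right)^{2}} \, du = \frac{3 \pi}{2 a^{2}},$$
so $\int_{0}^{\infty} - \frac{3}{\left(a^{2} + u^{2}\right)^{2}} \, du = - \frac{3 \pi}{4 a^{3}}$.

Repeating — each differentiation of $1/(u^2+a^2)^j$ produces $-2ja/(u^2+a^2)^{j+1}$ — and dividing through by $-2ja$ at each step yields, after $2$ differentiations in total,
$$\int_{0}^{\infty} - \frac{3}{\left(a^{2} + u^{2}\right)^{3}} \, du = - \frac{9 \pi}{16 a^{5}}.$$

Setting $a = \frac{5}{6}$:
$$I = - \frac{4374 \pi}{3125}.$$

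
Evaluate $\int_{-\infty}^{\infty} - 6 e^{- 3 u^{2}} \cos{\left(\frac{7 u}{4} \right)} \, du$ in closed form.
$- \frac{2 \sqrt{3} \sqrt{\pi}}{e^{\frac{49}{192}}}$

Treat the cosine frequency as a parameter and define $I(b) = \int_{-\infty}^{\infty} - 6 e^{- 3 u^{2}} \cos{\left(b u \right)} \, du$.

Differentiating under the integral sign,
$$I'(b) = \int_{-\infty}^{\infty} 6 u e^{- 3 u^{2}} \sin{\left(b u \right)} \, du.$$

Integrate $\int_{-\infty}^{\infty} u \sin(b u)\, e^{- 3 u^{2}}\, du$ by parts with $w = \sin(b u)$ and $dv = u\, e^{- 3 u^{2}}\, du$, giving $v = - \frac{e^{- 3 u^{2}}}{6}$. The boundary term vanishes and
$$\int_{-\infty}^{\infty} u \sin(b u)\, e^{- 3 u^{2}}\, du = \frac{b}{6} \int_{-\infty}^{\infty} \cos(b u)\, e^{- 3 u^{2}}\, du,$$
so $I'(b) = - \frac{b}{6}\, I(b)$.

This is a separable first-order ODE; solving with the initial condition $I(0) = \int_{-\infty}^{\infty} - 6 e^{- 3 u^{2}}\,du = - 2 \sqrt{3} \sqrt{\pi}$ gives
$$I(b) = - 2 \sqrt{3} \sqrt{\pi} e^{- \frac{b^{2}}{12}}.$$

Setting $b = \frac{7}{4}$:
$$I = - \frac{2 \sqrt{3} \sqrt{\pi}}{e^{\frac{49}{192}}}.$$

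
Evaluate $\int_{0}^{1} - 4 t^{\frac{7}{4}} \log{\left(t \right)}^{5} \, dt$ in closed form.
$\frac{1966080}{1771561}$

Begin with the known integral
$$J(a) = \int_{0}^{1} - 4 t^{a} \, dt = - \frac{4}{a + 1}.$$

Differentiating under the integral sign brings down a factor of $\ln t$:
$$\frac{dJ}{da} = \int_{0}^{1} - 4 t^{a} \log{\left(t \right)} \, dt = \frac{4}{\left(a + 1\right)^{2}}.$$

Repeating $5$ times in total — each differentiation brings down another $\ln t$ — gives
$$\frac{d^{5}J}{da^{5}} = \int_{0}^{1} - 4 t^{a} \log{\left(t \right)}^{5} \, dt = \frac{480}{\left(a + 1\right)^{6}},$$
and the integrand here is exactly the target integrand, so $I = \frac{480}{\left(a + 1\right)^{6}}$.

Setting $a = \frac{7}{4}$:
$$I = \frac{1966080}{1771561}.$$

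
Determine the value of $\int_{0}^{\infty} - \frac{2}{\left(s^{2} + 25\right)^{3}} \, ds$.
$- \frac{3 \pi}{25000}$

Recall the elementary integral
$$J(a) = \int_{0}^{\infty} - \frac{2}{a^{2} + s^{2}} \, ds = - \frac{\pi}{a}.$$

Differentiating under the integral sign with respect to $a$,
$$\frac{dJ}{da} = \int_{0}^{\infty} \frac{4 a}{\left(a^{2} + s^{2}\right)^{2}} \, ds = \frac{\pi}{a^{2}},$$
so $\int_{0}^{\infty} - \frac{2}{\left(a^{2} + s^{2}\right)^{2}} \, ds = - \frac{\pi}{2 a^{3}}$.

Repeating — each differentiation of $1/(s^2+a^2)^j$ produces $-2ja/(s^2+a^2)^{j+1}$ — and dividing through by $-2ja$ at each step yields, after $2$ differentiations in total,
$$\int_{0}^{\infty} - \frac{2}{\left(a^{2} + s^{2}\right)^{3}} \, ds = - \frac{3 \pi}{8 a^{5}}.$$

Setting $a = 5$:
$$I = - \frac{3 \pi}{25000}.$$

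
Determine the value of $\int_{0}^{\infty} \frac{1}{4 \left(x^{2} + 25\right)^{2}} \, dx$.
$\frac{\pi}{2000}$

Recall the elementary integral
$$J(a) = \int_{0}^{\infty} \frac{1}{4 \left(a^{2} + x^{2}\right)} \, dx = \frac{\pi}{8 a}.$$

Differentiating under the integral sign with respect to $a$,
$$\frac{dJ}{da} = \int_{0}^{\infty} - \frac{a}{2 \left(a^{2} + x^{2}\right)^{2}} \, dx = - \frac{\pi}{8 a^{2}},$$
so $\int_{0}^{\infty} \frac{1}{4 \left(a^{2} + x^{2}\right)^{2}} \, dx = \frac{\pi}{16 a^{3}}$.

Setting $a = 5$:
$$I = \frac{\pi}{2000}.$$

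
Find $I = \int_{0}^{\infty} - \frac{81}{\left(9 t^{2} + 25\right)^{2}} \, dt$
$- \frac{27 \pi}{500}$

Recall the elementary integral
$$J(a) = \int_{0}^{\infty} - \frac{1}{a^{2} + t^{2}} \, dt = - \frac{\pi}{2 a}.$$

Differentiating under the integral sign with respect to $a$,
$$\frac{dJ}{da} = \int_{0}^{\infty} \frac{2 a}{\left(a^{2} + t^{2}\right)^{2}} \, dt = \frac{\pi}{2 a^{2}},$$
so $\int_{0}^{\infty} - \frac{1}{\left(a^{2} + t^{2}\right)^{2}} \, dt = - \frac{\pi}{4 a^{3}}$.

Setting $a = \frac{5}{3}$:
$$I = - \frac{27 \pi}{500}.$$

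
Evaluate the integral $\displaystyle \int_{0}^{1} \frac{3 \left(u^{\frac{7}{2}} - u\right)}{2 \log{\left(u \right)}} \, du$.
$- \log{\left(\frac{8}{27} \right)}$

Replace the exponent $1$ by a parameter $a$: let $I(a) = \int_{0}^{1} \frac{3 \left(u^{\frac{7}{2}} - u^{a}\right)}{2 \log{\left(u \right)}} \, du$.

Since $\dfrac{\partial}{\partial a}\,u^{a} = u^{a} \ln u$, the $\ln u$ in the denominator cancels and
$$\frac{dI}{da} = \int_{0}^{1} - \frac{3}{2} u^{a} \, du = - \frac{3}{2} \left[\frac{u^{a+1}}{a+1}\right]_0^1 = - \frac{3}{2 a + 2}.$$

Integrating with respect to $a$ gives $I(a) = - \log{\left(\frac{2 \sqrt{2} \left(a + 1\right)^{\frac{3}{2}}}{27} \right)} + C$.

At $a = \frac{7}{2}$ the integrand is identically $0$, so $I(\frac{7}{2}) = 0$. The closed form gives $0$, hence $C = 0$.

Setting $a = 1$:
$$I = - \log{\left(\frac{8}{27} \right)}.$$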